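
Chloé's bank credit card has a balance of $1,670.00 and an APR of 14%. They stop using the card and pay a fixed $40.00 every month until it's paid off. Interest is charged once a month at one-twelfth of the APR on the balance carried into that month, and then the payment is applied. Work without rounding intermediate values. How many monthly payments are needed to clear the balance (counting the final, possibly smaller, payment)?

58 months

Monthly rate r = 14%/12 = 1.16667% = 0.0116667.
Recurrence: B ← B·(1+r) − $40.00.
Month 1: interest $19.48; balance after payment $1,649.48.
Month 2: interest $19.24; balance after payment $1,628.73.
Closed form: n = −ln(1 − rB₀/P)/ln(1+r) = −ln(0.51292)/ln(1.01167) ≈ 57.560, so the balance reaches zero during payment 58.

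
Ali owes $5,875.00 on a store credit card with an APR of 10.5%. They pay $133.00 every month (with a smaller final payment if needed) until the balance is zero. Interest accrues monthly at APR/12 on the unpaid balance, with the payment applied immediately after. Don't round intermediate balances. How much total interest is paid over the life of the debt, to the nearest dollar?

Monthly rate r = 10.5%/12 = 0.875% = 0.00875.
Payoff takes n = ⌈−ln(1 − rB₀/P)/ln(1+r)⌉ = ⌈56.084⌉ = 57 payments; the last is $11.16.
Total paid = 56·$133.00 + $11.16 = $7,459.16.
Total interest = total paid − principal = $7,459.16 − $5,875.00 = $1,584.16.

$1,584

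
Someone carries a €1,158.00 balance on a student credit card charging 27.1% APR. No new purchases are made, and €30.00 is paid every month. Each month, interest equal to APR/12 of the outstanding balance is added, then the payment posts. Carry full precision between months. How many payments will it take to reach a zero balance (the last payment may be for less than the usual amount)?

Monthly rate r = 27.1%/12 = 2.25833% = 0.0225833.
Recurrence: B ← B·(1+r) − €30.00.
Month 1: interest €26.15; balance after payment €1,154.15.
Month 2: interest €26.06; balance after payment €1,150.22.
Closed form: n = −ln(1 − rB₀/P)/ln(1+r) = −ln(0.12828)/ln(1.02258) ≈ 91.953, so the balance reaches zero during payment 92.

92 payments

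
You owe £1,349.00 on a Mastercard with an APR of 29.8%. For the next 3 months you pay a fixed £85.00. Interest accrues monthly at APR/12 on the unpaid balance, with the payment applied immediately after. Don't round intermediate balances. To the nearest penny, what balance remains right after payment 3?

Monthly rate r = 29.8%/12 = 2.48333% = 0.0248333.
Each month: B ← B·(1+r) − £85.00.
Month 1: interest £33.50; balance after payment £1,297.50.
Month 2: interest £32.22; balance after payment £1,244.72.
Month 3: interest £30.91; balance after payment £1,190.63.

£1,190.63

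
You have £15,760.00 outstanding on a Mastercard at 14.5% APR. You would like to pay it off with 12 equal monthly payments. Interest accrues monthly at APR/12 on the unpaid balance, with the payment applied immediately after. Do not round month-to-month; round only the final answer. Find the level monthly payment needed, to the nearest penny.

Monthly rate r = 14.5%/12 = 1.20833% = 0.0120833.
Level-payment amortization: P = B₀·r / (1 − (1+r)^(−n)) = 15760.00·0.0120833 / (1 − 1.01208^(−12)).
Denominator 1 − (1+r)^(−12) = 0.134225634.
P = 190.433 / 0.134225634 ≈ 1418.76.

£1,418.76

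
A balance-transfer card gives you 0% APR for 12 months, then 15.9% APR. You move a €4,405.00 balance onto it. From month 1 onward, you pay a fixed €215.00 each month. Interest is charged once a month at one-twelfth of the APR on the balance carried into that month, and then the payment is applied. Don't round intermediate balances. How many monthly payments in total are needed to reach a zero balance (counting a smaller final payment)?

22 months

Promo months 1–12 at r₀ = 0%/12 = 0; months 13+ at r₁ = 15.9%/12 = 0.01325.
After month 12 (no interest yet): B = €4,405.00 − 12·€215.00 = €1,825.00.
Then at r₁ with €215.00/mo: n₂ = −ln(1 − r₁·B/P)/ln(1+r₁) ≈ 9.06 → 10 more payments.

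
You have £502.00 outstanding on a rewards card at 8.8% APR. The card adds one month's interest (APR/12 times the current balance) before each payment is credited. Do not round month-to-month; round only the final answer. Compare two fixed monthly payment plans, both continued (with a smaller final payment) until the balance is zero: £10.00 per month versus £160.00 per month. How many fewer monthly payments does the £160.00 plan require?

Monthly rate r = 8.8%/12 = 0.733333% = 0.00733333.
At £10.00/mo: n = ⌈−ln(1 − rB₀/P)/ln(1+r)⌉ = 63 payments (last £8.31); total interest = total paid − £502.00 = £126.31.
At £160.00/mo: 4 payments (last £29.81); total interest £7.81.
Payments saved = 63 − 4 = 59.

59 fewer payments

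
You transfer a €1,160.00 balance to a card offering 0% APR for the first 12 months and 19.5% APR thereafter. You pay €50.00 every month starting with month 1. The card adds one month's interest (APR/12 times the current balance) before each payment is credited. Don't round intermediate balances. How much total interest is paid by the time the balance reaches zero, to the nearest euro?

Promo months 1–12 at r₀ = 0%/12 = 0; months 13+ at r₁ = 19.5%/12 = 0.01625.
After month 12 (no interest yet): B = €1,160.00 − 12·€50.00 = €560.00.
Then at r₁ with €50.00/mo: n₂ = −ln(1 − r₁·B/P)/ln(1+r₁) ≈ 12.46 → 13 more payments.
Total paid = 24·€50.00 + €23.24 = €1,223.24; interest = €1,223.24 − €1,160.00 = €63.24.

€63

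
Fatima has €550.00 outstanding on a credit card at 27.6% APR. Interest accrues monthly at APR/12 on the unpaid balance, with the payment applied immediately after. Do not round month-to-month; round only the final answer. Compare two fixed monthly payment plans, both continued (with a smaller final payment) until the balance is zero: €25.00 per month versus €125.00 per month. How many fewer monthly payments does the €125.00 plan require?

27 fewer payments

Monthly rate r = 27.6%/12 = 2.3% = 0.023.
At €25.00/mo: n = ⌈−ln(1 − rB₀/P)/ln(1+r)⌉ = 32 payments (last €0.33); total interest = total paid − €550.00 = €225.33.
At €125.00/mo: 5 payments (last €86.81); total interest €36.81.
Payments saved = 32 − 5 = 27.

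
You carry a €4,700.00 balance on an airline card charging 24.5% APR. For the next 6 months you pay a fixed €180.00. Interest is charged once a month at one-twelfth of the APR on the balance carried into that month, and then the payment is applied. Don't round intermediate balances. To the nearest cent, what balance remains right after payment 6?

€4,169.30

Monthly rate r = 24.5%/12 = 2.04167% = 0.0204167.
Each month: B ← B·(1+r) − €180.00.
Month 1: interest €95.96; balance after payment €4,615.96.
Month 2: interest €94.24; balance after payment €4,530.20.
Month 3: interest €92.49; balance after payment €4,442.69.
Month 4: interest €90.70; balance after payment €4,353.40.
Month 5: interest €88.88; balance after payment €4,262.28.
Month 6: interest €87.02; balance after payment €4,169.30.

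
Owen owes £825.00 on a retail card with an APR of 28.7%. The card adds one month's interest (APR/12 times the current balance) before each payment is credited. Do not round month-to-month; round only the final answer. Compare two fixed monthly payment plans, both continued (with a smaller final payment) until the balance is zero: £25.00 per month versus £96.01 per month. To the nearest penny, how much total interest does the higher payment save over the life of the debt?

Monthly rate r = 28.7%/12 = 2.39167% = 0.0239167.
At £25.00/mo: n = ⌈−ln(1 − rB₀/P)/ln(1+r)⌉ = 66 payments (last £22.03); total interest = total paid − £825.00 = £822.03.
At £96.01/mo: 10 payments (last £70.67); total interest £109.76.
Interest saved = £822.03 − £109.76 = £712.27.

£712.27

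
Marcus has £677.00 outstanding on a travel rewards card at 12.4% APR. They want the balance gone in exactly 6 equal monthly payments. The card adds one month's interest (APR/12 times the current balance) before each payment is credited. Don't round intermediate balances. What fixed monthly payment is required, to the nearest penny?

£116.95

Monthly rate r = 12.4%/12 = 1.03333% = 0.0103333.
Level-payment amortization: P = B₀·r / (1 − (1+r)^(−n)) = 677.00·0.0103333 / (1 − 1.01033^(−6)).
Denominator 1 − (1+r)^(−6) = 0.059818048.
P = 6.99567 / 0.059818048 ≈ 116.95.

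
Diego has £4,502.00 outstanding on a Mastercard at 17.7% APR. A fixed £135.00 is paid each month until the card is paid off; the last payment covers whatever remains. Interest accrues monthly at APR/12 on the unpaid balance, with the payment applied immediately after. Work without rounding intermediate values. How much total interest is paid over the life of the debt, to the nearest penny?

Monthly rate r = 17.7%/12 = 1.475% = 0.01475.
Payoff takes n = ⌈−ln(1 − rB₀/P)/ln(1+r)⌉ = ⌈46.239⌉ = 47 payments; the last is £32.48.
Total paid = 46·£135.00 + £32.48 = £6,242.48.
Total interest = total paid − principal = £6,242.48 − £4,502.00 = £1,740.48.

£1,740.48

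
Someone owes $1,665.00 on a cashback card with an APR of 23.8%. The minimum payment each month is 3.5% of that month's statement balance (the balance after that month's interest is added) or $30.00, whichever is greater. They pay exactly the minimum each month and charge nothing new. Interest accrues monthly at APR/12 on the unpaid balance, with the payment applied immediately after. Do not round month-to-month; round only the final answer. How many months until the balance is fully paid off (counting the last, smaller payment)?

Monthly rate r = 23.8%/12 = 1.98333% = 0.0198333.
While 3.5% of the post-interest balance exceeds $30.00, each month B ← (B·(1+r))·(1 − 0.035), i.e. B shrinks by the factor (1+r)·0.965 = 0.98414.
This holds for months 1–43. Entering month 44 the balance is $837.23; 3.5% of the post-interest balance is now below $30.00, so the flat $30.00 minimum applies from here.
From month 44 a fixed $30.00 at rate r clears $837.23 in 42 more payments. Total: 43 + 42 = 85 months.

85 months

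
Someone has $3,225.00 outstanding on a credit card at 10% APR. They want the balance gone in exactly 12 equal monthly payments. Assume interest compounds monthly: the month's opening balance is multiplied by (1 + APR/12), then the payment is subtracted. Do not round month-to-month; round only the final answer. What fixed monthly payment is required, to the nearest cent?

Monthly rate r = 10%/12 = 0.833333% = 0.00833333.
Level-payment amortization: P = B₀·r / (1 − (1+r)^(−n)) = 3225.00·0.00833333 / (1 − 1.00833^(−12)).
Denominator 1 − (1+r)^(−12) = 0.0947875702.
P = 26.875 / 0.0947875702 ≈ 283.53.

$283.53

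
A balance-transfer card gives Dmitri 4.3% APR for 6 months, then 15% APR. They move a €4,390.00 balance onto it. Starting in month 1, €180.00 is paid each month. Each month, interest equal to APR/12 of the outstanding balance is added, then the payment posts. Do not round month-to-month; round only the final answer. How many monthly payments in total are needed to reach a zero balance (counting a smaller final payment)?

Promo months 1–6 at r₀ = 4.3%/12 = 0.00358333; months 7+ at r₁ = 15%/12 = 0.0125.
After month 6: iterate B ← B·(1+r₀) − €180.00 for 6 months → €3,395.51.
Then at r₁ with €180.00/mo: n₂ = −ln(1 − r₁·B/P)/ln(1+r₁) ≈ 21.65 → 22 more payments.

28 months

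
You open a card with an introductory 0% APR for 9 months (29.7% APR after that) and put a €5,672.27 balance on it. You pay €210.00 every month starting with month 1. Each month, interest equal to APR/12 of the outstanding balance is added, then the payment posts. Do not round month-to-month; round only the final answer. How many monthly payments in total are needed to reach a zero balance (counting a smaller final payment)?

34 months

Promo months 1–9 at r₀ = 0%/12 = 0; months 10+ at r₁ = 29.7%/12 = 0.02475.
After month 9 (no interest yet): B = €5,672.27 − 9·€210.00 = €3,782.27.
Then at r₁ with €210.00/mo: n₂ = −ln(1 − r₁·B/P)/ln(1+r₁) ≈ 24.14 → 25 more payments.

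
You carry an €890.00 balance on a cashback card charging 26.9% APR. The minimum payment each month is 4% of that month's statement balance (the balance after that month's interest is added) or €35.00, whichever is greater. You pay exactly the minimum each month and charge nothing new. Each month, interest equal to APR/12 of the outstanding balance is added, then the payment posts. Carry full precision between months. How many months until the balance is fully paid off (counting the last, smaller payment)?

Monthly rate r = 26.9%/12 = 2.24167% = 0.0224167.
While 4% of the post-interest balance exceeds €35.00, each month B ← (B·(1+r))·(1 − 0.04), i.e. B shrinks by the factor (1+r)·0.96 = 0.98152.
This holds for months 1–3. Entering month 4 the balance is €841.56; 4% of the post-interest balance is now below €35.00, so the flat €35.00 minimum applies from here.
From month 4 a fixed €35.00 at rate r clears €841.56 in 35 more payments. Total: 3 + 35 = 38 months.

38 months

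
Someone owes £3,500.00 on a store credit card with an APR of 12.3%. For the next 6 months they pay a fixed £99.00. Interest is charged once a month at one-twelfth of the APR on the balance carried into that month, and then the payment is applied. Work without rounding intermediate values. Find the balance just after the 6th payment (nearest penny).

£3,111.41

Monthly rate r = 12.3%/12 = 1.025% = 0.01025.
Each month: B ← B·(1+r) − £99.00.
Month 1: interest £35.88; balance after payment £3,436.88.
Month 2: interest £35.23; balance after payment £3,373.10.
Month 3: interest £34.57; balance after payment £3,308.68.
Month 4: interest £33.91; balance after payment £3,243.59.
Month 5: interest £33.25; balance after payment £3,177.84.
Month 6: interest £32.57; balance after payment £3,111.41.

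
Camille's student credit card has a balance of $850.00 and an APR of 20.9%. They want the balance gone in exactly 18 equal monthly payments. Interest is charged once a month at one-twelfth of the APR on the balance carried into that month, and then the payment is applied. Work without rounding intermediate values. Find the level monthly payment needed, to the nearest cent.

Monthly rate r = 20.9%/12 = 1.74167% = 0.0174167.
Level-payment amortization: P = B₀·r / (1 − (1+r)^(−n)) = 850.00·0.0174167 / (1 − 1.01742^(−18)).
Denominator 1 − (1+r)^(−18) = 0.267140467.
P = 14.8042 / 0.267140467 ≈ 55.42.

$55.42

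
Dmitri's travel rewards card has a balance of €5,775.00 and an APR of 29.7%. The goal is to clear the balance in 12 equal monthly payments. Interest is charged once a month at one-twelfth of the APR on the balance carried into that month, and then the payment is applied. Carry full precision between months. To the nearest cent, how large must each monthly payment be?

Monthly rate r = 29.7%/12 = 2.475% = 0.02475.
Level-payment amortization: P = B₀·r / (1 − (1+r)^(−n)) = 5775.00·0.02475 / (1 − 1.02475^(−12)).
Denominator 1 − (1+r)^(−12) = 0.2542644.
P = 142.931 / 0.2542644 ≈ 562.14.

€562.14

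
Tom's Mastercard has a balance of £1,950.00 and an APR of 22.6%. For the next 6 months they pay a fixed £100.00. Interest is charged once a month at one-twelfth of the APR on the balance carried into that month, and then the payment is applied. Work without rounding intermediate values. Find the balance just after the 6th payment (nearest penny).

Monthly rate r = 22.6%/12 = 1.88333% = 0.0188333.
Each month: B ← B·(1+r) − £100.00.
Month 1: interest £36.73; balance after payment £1,886.72.
Month 2: interest £35.53; balance after payment £1,822.26.
Month 3: interest £34.32; balance after payment £1,756.58.
Month 4: interest £33.08; balance after payment £1,689.66.
Month 5: interest £31.82; balance after payment £1,621.48.
Month 6: interest £30.54; balance after payment £1,552.02.

£1,552.02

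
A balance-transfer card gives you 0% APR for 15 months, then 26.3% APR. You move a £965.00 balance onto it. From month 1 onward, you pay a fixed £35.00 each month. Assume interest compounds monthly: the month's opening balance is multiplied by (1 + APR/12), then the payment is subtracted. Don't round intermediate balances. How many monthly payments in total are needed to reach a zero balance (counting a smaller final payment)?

Promo months 1–15 at r₀ = 0%/12 = 0; months 16+ at r₁ = 26.3%/12 = 0.0219167.
After month 15 (no interest yet): B = £965.00 − 15·£35.00 = £440.00.
Then at r₁ with £35.00/mo: n₂ = −ln(1 − r₁·B/P)/ln(1+r₁) ≈ 14.87 → 15 more payments.

30 months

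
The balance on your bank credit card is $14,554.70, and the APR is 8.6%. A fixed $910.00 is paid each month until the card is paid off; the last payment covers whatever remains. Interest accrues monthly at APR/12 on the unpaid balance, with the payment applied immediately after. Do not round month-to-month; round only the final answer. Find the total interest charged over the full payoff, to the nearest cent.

Monthly rate r = 8.6%/12 = 0.716667% = 0.00716667.
Payoff takes n = ⌈−ln(1 − rB₀/P)/ln(1+r)⌉ = ⌈17.048⌉ = 18 payments; the last is $44.12.
Total paid = 17·$910.00 + $44.12 = $15,514.12.
Total interest = total paid − principal = $15,514.12 − $14,554.70 = $959.42.

$959.42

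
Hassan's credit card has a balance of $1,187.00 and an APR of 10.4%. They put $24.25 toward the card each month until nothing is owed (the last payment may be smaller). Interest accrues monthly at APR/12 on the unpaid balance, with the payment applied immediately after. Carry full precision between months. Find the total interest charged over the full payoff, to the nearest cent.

Monthly rate r = 10.4%/12 = 0.866667% = 0.00866667.
Payoff takes n = ⌈−ln(1 − rB₀/P)/ln(1+r)⌉ = ⌈63.971⌉ = 64 payments; the last is $23.56.
Total paid = 63·$24.25 + $23.56 = $1,551.31.
Total interest = total paid − principal = $1,551.31 − $1,187.00 = $364.31.

$364.31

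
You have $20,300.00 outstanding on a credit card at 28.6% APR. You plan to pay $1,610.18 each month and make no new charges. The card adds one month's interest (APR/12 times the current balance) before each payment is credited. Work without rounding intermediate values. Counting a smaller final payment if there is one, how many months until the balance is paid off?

16 payments

Monthly rate r = 28.6%/12 = 2.38333% = 0.0238333.
Recurrence: B ← B·(1+r) − $1,610.18.
Month 1: interest $483.82; balance after payment $19,173.64.
Month 2: interest $456.97; balance after payment $18,020.43.
Closed form: n = −ln(1 − rB₀/P)/ln(1+r) = −ln(0.69953)/ln(1.02383) ≈ 15.172, so the balance reaches zero during payment 16.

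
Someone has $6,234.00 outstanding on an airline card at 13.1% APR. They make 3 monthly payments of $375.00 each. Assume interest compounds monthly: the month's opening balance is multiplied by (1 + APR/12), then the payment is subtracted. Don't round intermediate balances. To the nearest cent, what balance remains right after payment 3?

$5,303.07

Monthly rate r = 13.1%/12 = 1.09167% = 0.0109167.
Each month: B ← B·(1+r) − $375.00.
Month 1: interest $68.05; balance after payment $5,927.05.
Month 2: interest $64.70; balance after payment $5,616.76.
Month 3: interest $61.32; balance after payment $5,303.07.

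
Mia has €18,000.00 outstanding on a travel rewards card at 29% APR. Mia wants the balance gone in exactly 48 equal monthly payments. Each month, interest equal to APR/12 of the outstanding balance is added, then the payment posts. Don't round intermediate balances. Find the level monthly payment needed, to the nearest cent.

€637.68

Monthly rate r = 29%/12 = 2.41667% = 0.0241667.
Level-payment amortization: P = B₀·r / (1 − (1+r)^(−n)) = 18000.00·0.0241667 / (1 − 1.02417^(−48)).
Denominator 1 − (1+r)^(−48) = 0.682159356.
P = 435 / 0.682159356 ≈ 637.68.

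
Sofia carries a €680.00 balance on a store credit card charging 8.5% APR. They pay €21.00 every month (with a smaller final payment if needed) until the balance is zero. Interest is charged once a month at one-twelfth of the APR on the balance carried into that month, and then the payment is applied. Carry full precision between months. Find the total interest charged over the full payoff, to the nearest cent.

Monthly rate r = 8.5%/12 = 0.708333% = 0.00708333.
Payoff takes n = ⌈−ln(1 − rB₀/P)/ln(1+r)⌉ = ⌈36.912⌉ = 37 payments; the last is €19.16.
Total paid = 36·€21.00 + €19.16 = €775.16.
Total interest = total paid − principal = €775.16 − €680.00 = €95.16.

€95.16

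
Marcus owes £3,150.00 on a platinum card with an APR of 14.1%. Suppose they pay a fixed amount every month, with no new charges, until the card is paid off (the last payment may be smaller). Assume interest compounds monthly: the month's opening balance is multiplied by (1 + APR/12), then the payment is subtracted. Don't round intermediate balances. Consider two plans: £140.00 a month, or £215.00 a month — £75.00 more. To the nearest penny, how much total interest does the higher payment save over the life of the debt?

Monthly rate r = 14.1%/12 = 1.175% = 0.01175.
At £140.00/mo: n = ⌈−ln(1 − rB₀/P)/ln(1+r)⌉ = 27 payments (last £39.90); total interest = total paid − £3,150.00 = £529.90.
At £215.00/mo: 17 payments (last £37.37); total interest £327.37.
Interest saved = £529.90 − £327.37 = £202.53.

£202.53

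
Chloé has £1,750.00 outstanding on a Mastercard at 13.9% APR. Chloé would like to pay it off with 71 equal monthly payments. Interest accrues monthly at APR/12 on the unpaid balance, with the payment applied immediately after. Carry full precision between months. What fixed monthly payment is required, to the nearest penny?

Monthly rate r = 13.9%/12 = 1.15833% = 0.0115833.
Level-payment amortization: P = B₀·r / (1 − (1+r)^(−n)) = 1750.00·0.0115833 / (1 − 1.01158^(−71)).
Denominator 1 − (1+r)^(−71) = 0.558549759.
P = 20.2708 / 0.558549759 ≈ 36.29.

£36.29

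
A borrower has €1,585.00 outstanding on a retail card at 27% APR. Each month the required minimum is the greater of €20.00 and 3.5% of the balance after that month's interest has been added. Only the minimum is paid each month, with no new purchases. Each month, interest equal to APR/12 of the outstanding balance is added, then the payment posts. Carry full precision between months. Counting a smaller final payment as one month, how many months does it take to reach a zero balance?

Monthly rate r = 27%/12 = 2.25% = 0.0225.
While 3.5% of the post-interest balance exceeds €20.00, each month B ← (B·(1+r))·(1 − 0.035), i.e. B shrinks by the factor (1+r)·0.965 = 0.98671.
This holds for months 1–78. Entering month 79 the balance is €558.34; 3.5% of the post-interest balance is now below €20.00, so the flat €20.00 minimum applies from here.
From month 79 a fixed €20.00 at rate r clears €558.34 in 45 more payments. Total: 78 + 45 = 123 months.

123 months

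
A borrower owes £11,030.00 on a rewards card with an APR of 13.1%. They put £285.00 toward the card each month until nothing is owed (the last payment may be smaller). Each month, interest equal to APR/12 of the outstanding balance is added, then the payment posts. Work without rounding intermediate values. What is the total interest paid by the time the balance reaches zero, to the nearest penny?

£3,382.11

Monthly rate r = 13.1%/12 = 1.09167% = 0.0109167.
Payoff takes n = ⌈−ln(1 − rB₀/P)/ln(1+r)⌉ = ⌈50.567⌉ = 51 payments; the last is £162.11.
Total paid = 50·£285.00 + £162.11 = £14,412.11.
Total interest = total paid − principal = £14,412.11 − £11,030.00 = £3,382.11.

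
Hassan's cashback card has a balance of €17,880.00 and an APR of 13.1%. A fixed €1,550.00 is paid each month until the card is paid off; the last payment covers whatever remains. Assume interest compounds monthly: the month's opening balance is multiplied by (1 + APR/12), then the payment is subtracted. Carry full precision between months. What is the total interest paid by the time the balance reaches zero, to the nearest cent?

Monthly rate r = 13.1%/12 = 1.09167% = 0.0109167.
Payoff takes n = ⌈−ln(1 − rB₀/P)/ln(1+r)⌉ = ⌈12.396⌉ = 13 payments; the last is €616.39.
Total paid = 12·€1,550.00 + €616.39 = €19,216.39.
Total interest = total paid − principal = €19,216.39 − €17,880.00 = €1,336.39.

€1,336.39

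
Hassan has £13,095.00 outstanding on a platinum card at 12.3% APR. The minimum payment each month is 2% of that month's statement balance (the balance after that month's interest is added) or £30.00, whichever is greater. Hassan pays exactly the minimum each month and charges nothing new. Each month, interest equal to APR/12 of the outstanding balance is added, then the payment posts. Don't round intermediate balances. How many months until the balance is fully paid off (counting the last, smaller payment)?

288 months

Monthly rate r = 12.3%/12 = 1.025% = 0.01025.
While 2% of the post-interest balance exceeds £30.00, each month B ← (B·(1+r))·(1 − 0.02), i.e. B shrinks by the factor (1+r)·0.98 = 0.99005.
This holds for months 1–218. Entering month 219 the balance is £1,478.70; 2% of the post-interest balance is now below £30.00, so the flat £30.00 minimum applies from here.
From month 219 a fixed £30.00 at rate r clears £1,478.70 in 70 more payments. Total: 218 + 70 = 288 months.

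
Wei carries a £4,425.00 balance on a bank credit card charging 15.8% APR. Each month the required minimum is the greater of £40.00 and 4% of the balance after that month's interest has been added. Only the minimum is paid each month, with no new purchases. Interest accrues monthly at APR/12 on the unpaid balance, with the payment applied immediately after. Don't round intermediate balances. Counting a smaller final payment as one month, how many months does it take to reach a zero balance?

Monthly rate r = 15.8%/12 = 1.31667% = 0.0131667.
While 4% of the post-interest balance exceeds £40.00, each month B ← (B·(1+r))·(1 − 0.04), i.e. B shrinks by the factor (1+r)·0.96 = 0.97264.
This holds for months 1–55. Entering month 56 the balance is £962.23; 4% of the post-interest balance is now below £40.00, so the flat £40.00 minimum applies from here.
From month 56 a fixed £40.00 at rate r clears £962.23 in 30 more payments. Total: 55 + 30 = 85 months.

85 months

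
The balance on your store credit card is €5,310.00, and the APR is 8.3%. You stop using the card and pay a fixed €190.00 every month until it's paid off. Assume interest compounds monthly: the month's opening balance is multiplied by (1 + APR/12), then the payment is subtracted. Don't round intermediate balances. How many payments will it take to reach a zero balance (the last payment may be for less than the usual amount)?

32 payments

Monthly rate r = 8.3%/12 = 0.691667% = 0.00691667.
Recurrence: B ← B·(1+r) − €190.00.
Month 1: interest €36.73; balance after payment €5,156.73.
Month 2: interest €35.67; balance after payment €5,002.39.
Closed form: n = −ln(1 − rB₀/P)/ln(1+r) = −ln(0.8067)/ln(1.00692) ≈ 31.164, so the balance reaches zero during payment 32.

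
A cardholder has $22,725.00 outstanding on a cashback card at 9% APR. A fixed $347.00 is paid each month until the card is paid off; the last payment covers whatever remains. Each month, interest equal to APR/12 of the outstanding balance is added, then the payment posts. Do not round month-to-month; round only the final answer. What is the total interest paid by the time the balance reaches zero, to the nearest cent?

Monthly rate r = 9%/12 = 0.75% = 0.0075.
Payoff takes n = ⌈−ln(1 − rB₀/P)/ln(1+r)⌉ = ⌈90.424⌉ = 91 payments; the last is $147.46.
Total paid = 90·$347.00 + $147.46 = $31,377.46.
Total interest = total paid − principal = $31,377.46 − $22,725.00 = $8,652.46.

$8,652.46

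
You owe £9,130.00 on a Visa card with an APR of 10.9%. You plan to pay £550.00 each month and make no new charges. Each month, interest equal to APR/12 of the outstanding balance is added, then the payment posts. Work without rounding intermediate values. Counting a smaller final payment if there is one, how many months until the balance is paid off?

19 months

Monthly rate r = 10.9%/12 = 0.908333% = 0.00908333.
Recurrence: B ← B·(1+r) − £550.00.
Month 1: interest £82.93; balance after payment £8,662.93.
Month 2: interest £78.69; balance after payment £8,191.62.
Closed form: n = −ln(1 − rB₀/P)/ln(1+r) = −ln(0.84922)/ln(1.00908) ≈ 18.075, so the balance reaches zero during payment 19.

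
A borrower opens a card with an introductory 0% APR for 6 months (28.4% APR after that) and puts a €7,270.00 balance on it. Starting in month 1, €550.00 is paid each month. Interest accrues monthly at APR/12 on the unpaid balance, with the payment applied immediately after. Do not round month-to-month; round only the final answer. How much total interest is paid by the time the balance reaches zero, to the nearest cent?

Promo months 1–6 at r₀ = 0%/12 = 0; months 7+ at r₁ = 28.4%/12 = 0.0236667.
After month 6 (no interest yet): B = €7,270.00 − 6·€550.00 = €3,970.00.
Then at r₁ with €550.00/mo: n₂ = −ln(1 − r₁·B/P)/ln(1+r₁) ≈ 8.01 → 9 more payments.
Total paid = 14·€550.00 + €4.82 = €7,704.82; interest = €7,704.82 − €7,270.00 = €434.82.

€434.82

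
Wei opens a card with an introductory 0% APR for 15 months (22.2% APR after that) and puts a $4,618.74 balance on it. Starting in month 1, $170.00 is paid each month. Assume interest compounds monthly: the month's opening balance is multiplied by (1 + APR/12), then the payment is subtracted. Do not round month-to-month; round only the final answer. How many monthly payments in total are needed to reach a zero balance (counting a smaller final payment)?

29 months

Promo months 1–15 at r₀ = 0%/12 = 0; months 16+ at r₁ = 22.2%/12 = 0.0185.
After month 15 (no interest yet): B = $4,618.74 − 15·$170.00 = $2,068.74.
Then at r₁ with $170.00/mo: n₂ = −ln(1 − r₁·B/P)/ln(1+r₁) ≈ 13.91 → 14 more payments.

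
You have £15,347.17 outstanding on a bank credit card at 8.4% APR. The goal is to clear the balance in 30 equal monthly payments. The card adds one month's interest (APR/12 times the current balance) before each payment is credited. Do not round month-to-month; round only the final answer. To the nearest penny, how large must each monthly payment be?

£568.95

Monthly rate r = 8.4%/12 = 0.7% = 0.007.
Level-payment amortization: P = B₀·r / (1 − (1+r)^(−n)) = 15347.17·0.007 / (1 − 1.007^(−30)).
Denominator 1 − (1+r)^(−30) = 0.188822523.
P = 107.43 / 0.188822523 ≈ 568.95.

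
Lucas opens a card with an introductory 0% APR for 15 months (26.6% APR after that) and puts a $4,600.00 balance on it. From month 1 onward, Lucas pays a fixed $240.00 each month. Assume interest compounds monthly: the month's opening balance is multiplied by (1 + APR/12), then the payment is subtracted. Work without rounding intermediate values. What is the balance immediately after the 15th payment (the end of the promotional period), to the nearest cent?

Promo months 1–15 at r₀ = 0%/12 = 0; months 16+ at r₁ = 26.6%/12 = 0.0221667.
After month 15 (no interest yet): B = $4,600.00 − 15·$240.00 = $1,000.00.

$1,000.00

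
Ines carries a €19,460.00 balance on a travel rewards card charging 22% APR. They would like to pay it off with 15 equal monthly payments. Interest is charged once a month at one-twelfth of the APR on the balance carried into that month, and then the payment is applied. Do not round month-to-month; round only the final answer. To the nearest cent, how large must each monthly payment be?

€1,495.66

Monthly rate r = 22%/12 = 1.83333% = 0.0183333.
Level-payment amortization: P = B₀·r / (1 − (1+r)^(−n)) = 19460.00·0.0183333 / (1 − 1.01833^(−15)).
Denominator 1 − (1+r)^(−15) = 0.23853385.
P = 356.767 / 0.23853385 ≈ 1495.66.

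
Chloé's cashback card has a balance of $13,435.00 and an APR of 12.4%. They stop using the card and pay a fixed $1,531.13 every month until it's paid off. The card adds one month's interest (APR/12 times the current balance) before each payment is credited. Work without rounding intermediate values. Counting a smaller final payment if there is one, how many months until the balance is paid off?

Monthly rate r = 12.4%/12 = 1.03333% = 0.0103333.
Recurrence: B ← B·(1+r) − $1,531.13.
Month 1: interest $138.83; balance after payment $12,042.70.
Month 2: interest $124.44; balance after payment $10,636.01.
Closed form: n = −ln(1 − rB₀/P)/ln(1+r) = −ln(0.90933)/ln(1.01033) ≈ 9.246, so the balance reaches zero during payment 10.

10 payments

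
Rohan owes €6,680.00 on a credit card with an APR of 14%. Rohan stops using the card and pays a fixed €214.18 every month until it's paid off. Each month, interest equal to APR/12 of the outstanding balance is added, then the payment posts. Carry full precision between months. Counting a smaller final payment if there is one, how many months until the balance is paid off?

39 months

Monthly rate r = 14%/12 = 1.16667% = 0.0116667.
Recurrence: B ← B·(1+r) − €214.18.
Month 1: interest €77.93; balance after payment €6,543.75.
Month 2: interest €76.34; balance after payment €6,405.92.
Closed form: n = −ln(1 − rB₀/P)/ln(1+r) = −ln(0.63613)/ln(1.01167) ≈ 38.999, so the balance reaches zero during payment 39.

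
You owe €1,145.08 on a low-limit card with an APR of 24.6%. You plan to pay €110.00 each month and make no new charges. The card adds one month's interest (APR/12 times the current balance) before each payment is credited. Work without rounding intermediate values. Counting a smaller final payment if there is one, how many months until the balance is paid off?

Monthly rate r = 24.6%/12 = 2.05% = 0.0205.
Recurrence: B ← B·(1+r) − €110.00.
Month 1: interest €23.47; balance after payment €1,058.55.
Month 2: interest €21.70; balance after payment €970.25.
Closed form: n = −ln(1 − rB₀/P)/ln(1+r) = −ln(0.7866)/ln(1.0205) ≈ 11.829, so the balance reaches zero during payment 12.

12 payments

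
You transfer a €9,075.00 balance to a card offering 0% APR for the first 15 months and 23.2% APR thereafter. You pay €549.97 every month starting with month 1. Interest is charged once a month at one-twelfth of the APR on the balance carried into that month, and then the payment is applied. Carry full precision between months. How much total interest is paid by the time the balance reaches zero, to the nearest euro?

Promo months 1–15 at r₀ = 0%/12 = 0; months 16+ at r₁ = 23.2%/12 = 0.0193333.
After month 15 (no interest yet): B = €9,075.00 − 15·€549.97 = €825.45.
Then at r₁ with €549.97/mo: n₂ = −ln(1 − r₁·B/P)/ln(1+r₁) ≈ 1.54 → 2 more payments.
Total paid = 16·€549.97 + €297.07 = €9,096.59; interest = €9,096.59 − €9,075.00 = €21.59.

€22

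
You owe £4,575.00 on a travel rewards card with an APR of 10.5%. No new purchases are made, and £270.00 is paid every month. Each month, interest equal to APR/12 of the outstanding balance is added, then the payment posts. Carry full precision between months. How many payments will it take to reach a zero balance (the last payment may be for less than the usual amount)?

Monthly rate r = 10.5%/12 = 0.875% = 0.00875.
Recurrence: B ← B·(1+r) − £270.00.
Month 1: interest £40.03; balance after payment £4,345.03.
Month 2: interest £38.02; balance after payment £4,113.05.
Closed form: n = −ln(1 − rB₀/P)/ln(1+r) = −ln(0.85174)/ln(1.00875) ≈ 18.421, so the balance reaches zero during payment 19.

19 payments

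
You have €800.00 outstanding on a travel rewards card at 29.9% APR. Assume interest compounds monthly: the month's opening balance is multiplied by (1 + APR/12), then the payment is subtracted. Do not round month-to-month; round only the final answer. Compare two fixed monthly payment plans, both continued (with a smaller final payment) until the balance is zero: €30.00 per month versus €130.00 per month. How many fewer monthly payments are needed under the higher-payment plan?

38 fewer payments

Monthly rate r = 29.9%/12 = 2.49167% = 0.0249167.
At €30.00/mo: n = ⌈−ln(1 − rB₀/P)/ln(1+r)⌉ = 45 payments (last €11.14); total interest = total paid − €800.00 = €531.14.
At €130.00/mo: 7 payments (last €99.49); total interest €79.49.
Payments saved = 45 − 7 = 38.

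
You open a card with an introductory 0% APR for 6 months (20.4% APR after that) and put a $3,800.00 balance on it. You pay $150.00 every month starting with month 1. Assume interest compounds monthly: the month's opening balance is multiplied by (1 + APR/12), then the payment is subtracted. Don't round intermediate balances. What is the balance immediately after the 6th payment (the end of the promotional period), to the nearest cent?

Promo months 1–6 at r₀ = 0%/12 = 0; months 7+ at r₁ = 20.4%/12 = 0.017.
After month 6 (no interest yet): B = $3,800.00 − 6·$150.00 = $2,900.00.

$2,900.00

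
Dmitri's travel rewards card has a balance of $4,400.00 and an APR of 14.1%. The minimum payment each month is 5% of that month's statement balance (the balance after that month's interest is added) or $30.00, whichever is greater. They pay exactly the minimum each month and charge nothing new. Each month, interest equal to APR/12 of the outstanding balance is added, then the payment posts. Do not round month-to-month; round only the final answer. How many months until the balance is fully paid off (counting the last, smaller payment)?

74 months

Monthly rate r = 14.1%/12 = 1.175% = 0.01175.
While 5% of the post-interest balance exceeds $30.00, each month B ← (B·(1+r))·(1 − 0.05), i.e. B shrinks by the factor (1+r)·0.95 = 0.96116.
This holds for months 1–51. Entering month 52 the balance is $583.57; 5% of the post-interest balance is now below $30.00, so the flat $30.00 minimum applies from here.
From month 52 a fixed $30.00 at rate r clears $583.57 in 23 more payments. Total: 51 + 23 = 74 months.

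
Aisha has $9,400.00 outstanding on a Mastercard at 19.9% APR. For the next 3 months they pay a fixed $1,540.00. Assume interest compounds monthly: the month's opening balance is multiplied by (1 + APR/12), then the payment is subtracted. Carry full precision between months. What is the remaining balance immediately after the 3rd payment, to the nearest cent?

$5,178.41

Monthly rate r = 19.9%/12 = 1.65833% = 0.0165833.
Each month: B ← B·(1+r) − $1,540.00.
Month 1: interest $155.88; balance after payment $8,015.88.
Month 2: interest $132.93; balance after payment $6,608.81.
Month 3: interest $109.60; balance after payment $5,178.41.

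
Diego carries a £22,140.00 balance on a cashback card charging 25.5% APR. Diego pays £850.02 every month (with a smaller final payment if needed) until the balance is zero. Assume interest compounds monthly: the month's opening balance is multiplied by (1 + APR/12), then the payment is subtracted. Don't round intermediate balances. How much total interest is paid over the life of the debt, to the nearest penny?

Monthly rate r = 25.5%/12 = 2.125% = 0.02125.
Payoff takes n = ⌈−ln(1 − rB₀/P)/ln(1+r)⌉ = ⌈38.345⌉ = 39 payments; the last is £294.97.
Total paid = 38·£850.02 + £294.97 = £32,595.73.
Total interest = total paid − principal = £32,595.73 − £22,140.00 = £10,455.73.

£10,455.73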